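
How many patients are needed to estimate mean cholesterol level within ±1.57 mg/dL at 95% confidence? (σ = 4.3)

n = (z*σ/E)² = (1.96×4.3/1.57)² = 28.8 → n = 29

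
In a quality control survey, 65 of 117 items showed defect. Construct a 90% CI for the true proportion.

p̂ = 0.556. CI = p̂ ± z*√(p̂(1-p̂)/n) = (0.48, 0.631)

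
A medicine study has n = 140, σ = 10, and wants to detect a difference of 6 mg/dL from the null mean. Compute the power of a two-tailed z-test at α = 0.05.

SE = σ/√n = 10/√140 = 0.845. Non-centrality λ = d/SE = 6/0.845 = 7.099. Power ≈ Φ(λ - z_{α/2}) = Φ(7.099 - 1.96) = Φ(5.139) = 1.0.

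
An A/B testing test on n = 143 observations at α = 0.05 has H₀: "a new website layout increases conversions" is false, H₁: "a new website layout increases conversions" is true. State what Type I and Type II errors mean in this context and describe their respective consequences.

Type I (false positive): concluding that a new website layout increases conversions when it is not — rolling out a layout that doesn't actually help — wasted engineering effort. Type II (false negative): failing to conclude that a new website layout increases conversions when it is — discarding a layout that would have improved conversions — lost revenue. Which is costlier depends on domain priorities and is a judgement call rather than a statistical fact.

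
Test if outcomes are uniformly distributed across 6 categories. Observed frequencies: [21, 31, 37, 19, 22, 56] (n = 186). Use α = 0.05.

Expected = 31 each. χ² = Σ(O-E)²/E = 31.806. df = 5, critical value = 11.07. Reject H₀.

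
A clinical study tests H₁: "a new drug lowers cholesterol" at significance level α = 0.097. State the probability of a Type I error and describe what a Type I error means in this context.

P(Type I error) = α = 0.097. A Type I error is rejecting H₀ when H₀ is actually true (false positive) — here, concluding that a new drug lowers cholesterol when in fact this is not the case. Consequence: approving an ineffective drug — patients take a useless medication and may skip effective alternatives.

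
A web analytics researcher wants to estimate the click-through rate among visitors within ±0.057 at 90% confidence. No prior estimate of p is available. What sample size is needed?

Conservative approach: use p = 0.5 (maximizes p(1-p) = 0.25). n = z²(0.25)/E² = 1.645²×0.25/0.057² = 208.2 → n = 209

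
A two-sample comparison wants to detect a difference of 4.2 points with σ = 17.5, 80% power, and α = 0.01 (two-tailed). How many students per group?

n per group = 2(z_α/2 + z_β)²σ²/d² = 2×(2.576 + 0.84)²×17.5²/4.2² = 405.2 → n = 406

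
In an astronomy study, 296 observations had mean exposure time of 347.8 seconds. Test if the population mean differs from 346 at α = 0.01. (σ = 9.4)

z = (x̄ - μ₀)/(σ/√n) = (347.8 - 346)/(9.4/√296) = 3.295. Critical value: ±2.576. Since |3.295| > 2.576, Reject H₀.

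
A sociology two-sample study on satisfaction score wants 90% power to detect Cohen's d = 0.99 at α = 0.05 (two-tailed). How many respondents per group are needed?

z_{α/2} = 1.96, z_β = Φ⁻¹(0.9) = 1.282. For large effect (d = 0.99): n per group = 2(z_{α/2} + z_β)²/d² = 2(1.96 + 1.282)²/0.99² = 21.4 → 22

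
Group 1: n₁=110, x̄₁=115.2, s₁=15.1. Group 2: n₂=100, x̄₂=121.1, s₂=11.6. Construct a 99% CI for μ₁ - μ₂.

Difference = -5.9. SE = √(15.1²/110 + 11.6²/100) = 1.849. CI = (-10.66, -1.14)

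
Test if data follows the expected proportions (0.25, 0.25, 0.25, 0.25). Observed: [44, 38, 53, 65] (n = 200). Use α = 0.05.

Expected: [50.0, 50.0, 50.0, 50.0]. χ² = 8.28. df = 3, critical = 7.815. Reject H₀.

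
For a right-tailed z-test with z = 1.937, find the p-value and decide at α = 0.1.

p = P(Z > 1.937) = 1 - Φ(1.937) ≈ 0.0264. Since p < 0.1, reject H₀ (significant) at α = 0.1.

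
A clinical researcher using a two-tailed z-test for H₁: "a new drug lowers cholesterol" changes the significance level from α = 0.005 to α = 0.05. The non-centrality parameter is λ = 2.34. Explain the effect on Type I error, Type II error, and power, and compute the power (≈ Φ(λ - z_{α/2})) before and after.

Increasing α from 0.005 to 0.05:
• Type I error rate increases (α is the Type I rate by definition).
• Critical value moves from z_{α/2} = 2.807 to 1.96, so power = Φ(λ - z_{α/2}) goes from Φ(2.34 - 2.807) = 0.32 to Φ(2.34 - 1.96) = 0.648.
• Type II error rate β = 1 - power therefore decreases (0.68 → 0.352).
Appropriate when false negatives are costly — here, shelving an effective drug — patients miss out on a treatment that would have helped.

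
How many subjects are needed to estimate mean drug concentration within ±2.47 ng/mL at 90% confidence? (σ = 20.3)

n = (z*σ/E)² = (1.645×20.3/2.47)² = 182.8 → n = 183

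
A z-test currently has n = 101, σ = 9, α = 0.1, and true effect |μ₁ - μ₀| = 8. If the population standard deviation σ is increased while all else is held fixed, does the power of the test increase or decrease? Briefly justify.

Power decreases: a larger σ inflates the standard error σ/√n, pulling the sampling distribution under H₁ back toward the critical value.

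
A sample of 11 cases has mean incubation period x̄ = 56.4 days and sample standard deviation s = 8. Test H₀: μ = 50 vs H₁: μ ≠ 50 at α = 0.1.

t = (x̄ - μ₀)/(s/√n) = (56.4 - 50)/(8/√11) = 2.653. df = 10, critical t = ±1.812. Reject H₀.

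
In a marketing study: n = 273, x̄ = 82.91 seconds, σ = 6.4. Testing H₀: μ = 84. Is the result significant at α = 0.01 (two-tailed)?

z = (82.91 - 84)/(6.4/√273) = -2.814. Since |z| > 2.576, significant at α = 0.01.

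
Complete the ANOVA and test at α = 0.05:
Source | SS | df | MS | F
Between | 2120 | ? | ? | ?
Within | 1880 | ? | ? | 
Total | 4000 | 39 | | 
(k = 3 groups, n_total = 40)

df_between = 2, df_within = 37. MS_between = 1060.0, MS_within = 50.81. F = 20.862, F_crit ≈ 3.252. Reject H₀.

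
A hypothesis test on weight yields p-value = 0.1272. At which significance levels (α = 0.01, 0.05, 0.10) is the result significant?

p = 0.1272. Not significant at any of the given levels.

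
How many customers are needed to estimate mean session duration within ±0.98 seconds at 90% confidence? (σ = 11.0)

n = (z*σ/E)² = (1.645×11.0/0.98)² = 340.9 → n = 341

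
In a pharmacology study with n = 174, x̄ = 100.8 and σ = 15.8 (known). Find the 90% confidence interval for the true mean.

CI = x̄ ± z*(σ/√n) = 100.8 ± 1.645(15.8/√174) = 100.8 ± 1.97 = (98.83, 102.77)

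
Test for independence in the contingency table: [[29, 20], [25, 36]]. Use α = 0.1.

χ² = 3.601. df = 1, critical = 2.706. Reject H₀. Variables are dependent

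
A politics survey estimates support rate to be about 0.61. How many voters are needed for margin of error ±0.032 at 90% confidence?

n = z²p(1-p)/E² = 1.645²×0.61×0.39/0.032² = 628.7 → n = 629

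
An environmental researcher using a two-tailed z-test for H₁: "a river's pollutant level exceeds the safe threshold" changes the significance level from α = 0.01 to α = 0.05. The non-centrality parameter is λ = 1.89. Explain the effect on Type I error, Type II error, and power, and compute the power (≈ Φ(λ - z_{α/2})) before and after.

Increasing α from 0.01 to 0.05:
• Type I error rate increases (α is the Type I rate by definition).
• Critical value moves from z_{α/2} = 2.576 to 1.96, so power = Φ(λ - z_{α/2}) goes from Φ(1.89 - 2.576) = 0.246 to Φ(1.89 - 1.96) = 0.472.
• Type II error rate β = 1 - power therefore decreases (0.754 → 0.528).
Appropriate when false negatives are costly — here, allowing unsafe pollution to continue.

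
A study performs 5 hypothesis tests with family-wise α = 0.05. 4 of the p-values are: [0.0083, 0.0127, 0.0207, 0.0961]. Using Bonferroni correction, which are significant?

Bonferroni α = 0.05/5 = 0.01. Significant p-values: [0.0083]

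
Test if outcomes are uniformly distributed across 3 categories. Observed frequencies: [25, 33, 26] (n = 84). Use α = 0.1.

Expected = 28 each. χ² = Σ(O-E)²/E = 1.357. df = 2, critical value = 4.605. Fail to reject H₀.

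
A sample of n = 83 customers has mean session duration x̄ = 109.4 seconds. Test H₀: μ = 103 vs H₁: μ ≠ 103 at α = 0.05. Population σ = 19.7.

z = (x̄ - μ₀)/(σ/√n) = (109.4 - 103)/(19.7/√83) = 2.96. Critical value: ±1.96. Since |2.96| > 1.96, Reject H₀.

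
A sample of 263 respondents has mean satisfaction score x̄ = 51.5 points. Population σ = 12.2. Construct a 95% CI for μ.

CI = x̄ ± z*(σ/√n) = 51.5 ± 1.96(12.2/√263) = 51.5 ± 1.47 = (50.03, 52.97)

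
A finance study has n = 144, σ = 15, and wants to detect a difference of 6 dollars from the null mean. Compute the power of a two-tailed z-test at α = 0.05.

SE = σ/√n = 15/√144 = 1.25. Non-centrality λ = d/SE = 6/1.25 = 4.8. Power ≈ Φ(λ - z_{α/2}) = Φ(4.8 - 1.96) = Φ(2.84) = 0.998.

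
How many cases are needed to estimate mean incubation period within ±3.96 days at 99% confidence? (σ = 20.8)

n = (z*σ/E)² = (2.576×20.8/3.96)² = 183.1 → n = 184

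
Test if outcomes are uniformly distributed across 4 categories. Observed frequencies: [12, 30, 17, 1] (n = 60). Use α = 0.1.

Expected = 15 each. χ² = Σ(O-E)²/E = 28.933. df = 3, critical value = 6.251. Reject H₀.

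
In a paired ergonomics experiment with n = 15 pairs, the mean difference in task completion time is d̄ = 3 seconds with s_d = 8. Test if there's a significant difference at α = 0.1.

t = d̄/(s_d/√n) = 3/(8/√15) = 1.452. df = 14, critical t = ±1.761. Fail to reject H₀.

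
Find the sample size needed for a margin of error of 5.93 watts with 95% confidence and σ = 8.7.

n = (z*σ/E)² = (1.96×8.7/5.93)² = 8.3 → n = 9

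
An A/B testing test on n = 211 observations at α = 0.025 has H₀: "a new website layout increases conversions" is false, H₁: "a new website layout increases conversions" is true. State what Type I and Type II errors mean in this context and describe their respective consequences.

Type I (false positive): concluding that a new website layout increases conversions when it is not — rolling out a layout that doesn't actually help — wasted engineering effort. Type II (false negative): failing to conclude that a new website layout increases conversions when it is — discarding a layout that would have improved conversions — lost revenue. Which is costlier depends on domain priorities and is a judgement call rather than a statistical fact.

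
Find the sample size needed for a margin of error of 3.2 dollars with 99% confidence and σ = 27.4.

n = (z*σ/E)² = (2.576×27.4/3.2)² = 486.5 → n = 487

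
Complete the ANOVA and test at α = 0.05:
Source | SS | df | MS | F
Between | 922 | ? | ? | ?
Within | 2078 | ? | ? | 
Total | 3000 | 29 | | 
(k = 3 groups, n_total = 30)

df_between = 2, df_within = 27. MS_between = 461.0, MS_within = 76.96. F = 5.99, F_crit ≈ 3.354. Reject H₀.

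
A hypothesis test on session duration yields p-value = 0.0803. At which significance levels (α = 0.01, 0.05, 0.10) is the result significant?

p = 0.0803. Significant at: α = 0.1.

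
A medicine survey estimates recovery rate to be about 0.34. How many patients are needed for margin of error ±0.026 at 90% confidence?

n = z²p(1-p)/E² = 1.645²×0.34×0.66/0.026² = 898.3 → n = 899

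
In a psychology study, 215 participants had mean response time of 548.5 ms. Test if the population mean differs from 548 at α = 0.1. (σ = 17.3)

z = (x̄ - μ₀)/(σ/√n) = (548.5 - 548)/(17.3/√215) = 0.424. Critical value: ±1.645. Since |0.424| ≤ 1.645, Fail to reject H₀.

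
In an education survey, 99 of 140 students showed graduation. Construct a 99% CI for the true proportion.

p̂ = 0.707. CI = p̂ ± z*√(p̂(1-p̂)/n) = (0.608, 0.806)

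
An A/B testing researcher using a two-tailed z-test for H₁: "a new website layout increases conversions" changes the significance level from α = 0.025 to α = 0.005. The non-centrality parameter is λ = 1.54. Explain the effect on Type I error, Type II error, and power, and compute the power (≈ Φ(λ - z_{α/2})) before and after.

Decreasing α from 0.025 to 0.005:
• Type I error rate decreases (α is the Type I rate by definition).
• Critical value moves from z_{α/2} = 2.241 to 2.807, so power = Φ(λ - z_{α/2}) goes from Φ(1.54 - 2.241) = 0.242 to Φ(1.54 - 2.807) = 0.103.
• Type II error rate β = 1 - power therefore increases (0.758 → 0.897).
Appropriate when false positives are costly — here, rolling out a layout that doesn't actually help — wasted engineering effort.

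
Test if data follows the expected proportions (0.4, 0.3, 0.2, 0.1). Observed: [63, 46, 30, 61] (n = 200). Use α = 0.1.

Expected: [80.0, 60.0, 40.0, 20.0]. χ² = 93.429. df = 3, critical = 6.251. Reject H₀.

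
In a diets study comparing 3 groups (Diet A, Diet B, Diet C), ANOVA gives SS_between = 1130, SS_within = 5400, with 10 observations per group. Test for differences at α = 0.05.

df_between = 2, df_within = 27. F = MS_between/MS_within = 565.0/200.0 = 2.825. F_crit ≈ 3.354. Fail to reject H₀.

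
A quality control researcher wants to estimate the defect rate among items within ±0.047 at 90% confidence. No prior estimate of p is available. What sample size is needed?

Conservative approach: use p = 0.5 (maximizes p(1-p) = 0.25). n = z²(0.25)/E² = 1.645²×0.25/0.047² = 306.2 → n = 307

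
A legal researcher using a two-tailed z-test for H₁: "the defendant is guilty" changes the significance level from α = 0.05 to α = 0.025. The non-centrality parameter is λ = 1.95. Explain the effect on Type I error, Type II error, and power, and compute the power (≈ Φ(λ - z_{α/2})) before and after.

Decreasing α from 0.05 to 0.025:
• Type I error rate decreases (α is the Type I rate by definition).
• Critical value moves from z_{α/2} = 1.96 to 2.241, so power = Φ(λ - z_{α/2}) goes from Φ(1.95 - 1.96) = 0.496 to Φ(1.95 - 2.241) = 0.386.
• Type II error rate β = 1 - power therefore increases (0.504 → 0.614).
Appropriate when false positives are costly — here, convicting an innocent person.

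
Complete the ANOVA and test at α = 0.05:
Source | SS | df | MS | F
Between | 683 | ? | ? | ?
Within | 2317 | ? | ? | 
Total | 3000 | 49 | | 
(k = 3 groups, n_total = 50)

df_between = 2, df_within = 47. MS_between = 341.5, MS_within = 49.3. F = 6.927, F_crit ≈ 3.195. Reject H₀.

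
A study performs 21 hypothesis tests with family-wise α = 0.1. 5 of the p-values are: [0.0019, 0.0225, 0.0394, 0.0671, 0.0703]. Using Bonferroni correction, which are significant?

Bonferroni α = 0.1/21 = 0.00476. Significant p-values: [0.0019]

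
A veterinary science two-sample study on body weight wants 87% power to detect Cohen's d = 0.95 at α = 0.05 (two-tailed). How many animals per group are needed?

z_{α/2} = 1.96, z_β = Φ⁻¹(0.87) = 1.126. For large effect (d = 0.95): n per group = 2(z_{α/2} + z_β)²/d² = 2(1.96 + 1.126)²/0.95² = 21.1 → 22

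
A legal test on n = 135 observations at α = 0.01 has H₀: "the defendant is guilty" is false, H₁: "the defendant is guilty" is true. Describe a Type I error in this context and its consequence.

Type I error: rejecting H₀ when it is true — concluding that the defendant is guilty when in fact it is not. Consequence: convicting an innocent person.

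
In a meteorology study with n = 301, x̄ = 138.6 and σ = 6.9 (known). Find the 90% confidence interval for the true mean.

CI = x̄ ± z*(σ/√n) = 138.6 ± 1.645(6.9/√301) = 138.6 ± 0.65 = (137.95, 139.25)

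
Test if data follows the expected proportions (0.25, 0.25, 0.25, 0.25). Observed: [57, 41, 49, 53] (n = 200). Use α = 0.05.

Expected: [50.0, 50.0, 50.0, 50.0]. χ² = 2.8. df = 3, critical = 7.815. Fail to reject H₀.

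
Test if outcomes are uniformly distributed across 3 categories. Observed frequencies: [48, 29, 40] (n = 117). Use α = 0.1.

Expected = 39 each. χ² = Σ(O-E)²/E = 4.667. df = 2, critical value = 4.605. Reject H₀.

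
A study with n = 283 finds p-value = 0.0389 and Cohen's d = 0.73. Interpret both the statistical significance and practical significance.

Statistically significant (p = 0.0389 < 0.05). Cohen's d = 0.73 indicates a medium effect size. Both statistical and practical significance should be considered.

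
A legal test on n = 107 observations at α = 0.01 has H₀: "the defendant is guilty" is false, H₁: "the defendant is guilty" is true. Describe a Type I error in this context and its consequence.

Type I error: rejecting H₀ when it is true — concluding that the defendant is guilty when in fact it is not. Consequence: convicting an innocent person.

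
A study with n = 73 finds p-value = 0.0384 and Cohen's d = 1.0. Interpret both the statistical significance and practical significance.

Statistically significant (p = 0.0384 < 0.05). Cohen's d = 1.0 indicates a large effect size. Both statistical and practical significance should be considered.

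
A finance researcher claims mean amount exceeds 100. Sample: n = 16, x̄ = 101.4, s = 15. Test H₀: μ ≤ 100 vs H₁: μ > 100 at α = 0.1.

t = (101.4 - 100)/(15/√16) = 0.373, df = 15. Critical t = 1.341. Fail to reject H₀.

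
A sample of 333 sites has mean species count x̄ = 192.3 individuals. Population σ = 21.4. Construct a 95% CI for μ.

CI = x̄ ± z*(σ/√n) = 192.3 ± 1.96(21.4/√333) = 192.3 ± 2.3 = (190.0, 194.6)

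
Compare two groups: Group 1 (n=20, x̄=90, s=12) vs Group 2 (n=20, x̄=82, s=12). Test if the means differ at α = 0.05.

Pooled sp = 12.0. t = 2.108, df = 38. Critical t = ±2.024. Reject H₀.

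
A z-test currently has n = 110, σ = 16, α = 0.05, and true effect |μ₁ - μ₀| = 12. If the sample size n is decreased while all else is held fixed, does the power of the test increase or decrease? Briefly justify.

Power decreases: a smaller n inflates the standard error σ/√n, pulling the sampling distribution under H₁ back toward the critical value.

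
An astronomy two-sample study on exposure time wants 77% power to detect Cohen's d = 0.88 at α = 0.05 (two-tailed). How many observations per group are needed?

z_{α/2} = 1.96, z_β = Φ⁻¹(0.77) = 0.739. For large effect (d = 0.88): n per group = 2(z_{α/2} + z_β)²/d² = 2(1.96 + 0.739)²/0.88² = 18.8 → 19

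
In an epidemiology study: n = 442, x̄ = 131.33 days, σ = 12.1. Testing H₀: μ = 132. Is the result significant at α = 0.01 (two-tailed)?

z = (131.33 - 132)/(12.1/√442) = -1.164. Since |z| ≤ 2.576, not significant at α = 0.01.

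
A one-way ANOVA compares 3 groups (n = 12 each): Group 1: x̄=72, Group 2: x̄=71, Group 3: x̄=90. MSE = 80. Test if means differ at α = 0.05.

Grand mean = 77.67. SS_between = 2744.0, MS_between = 1372.0. F = 17.15, F_crit ≈ 3.285. Reject H₀.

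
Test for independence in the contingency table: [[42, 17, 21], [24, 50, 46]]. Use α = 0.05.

χ² = 23.428. df = 2, critical = 5.991. Reject H₀. Variables are dependent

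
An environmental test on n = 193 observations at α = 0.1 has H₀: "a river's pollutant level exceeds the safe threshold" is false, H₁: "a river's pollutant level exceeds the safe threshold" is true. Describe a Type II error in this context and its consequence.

Type II error: failing to reject H₀ when it is false — concluding that a river's pollutant level exceeds the safe threshold is not supported when in fact it is. Consequence: allowing unsafe pollution to continue.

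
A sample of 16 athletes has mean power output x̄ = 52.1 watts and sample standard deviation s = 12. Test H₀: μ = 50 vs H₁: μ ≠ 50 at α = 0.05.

t = (x̄ - μ₀)/(s/√n) = (52.1 - 50)/(12/√16) = 0.7. df = 15, critical t = ±2.131. Fail to reject H₀.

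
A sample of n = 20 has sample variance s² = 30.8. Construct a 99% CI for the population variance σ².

df = 19. χ²_{0.005} = 38.582, χ²_{0.995} = 6.844. CI for σ² = ((n-1)s²/χ²_{α/2}, (n-1)s²/χ²_{1-α/2}) = (19·30.8/38.582, 19·30.8/6.844) = (15.17, 85.51)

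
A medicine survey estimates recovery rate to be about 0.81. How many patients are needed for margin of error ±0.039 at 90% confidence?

n = z²p(1-p)/E² = 1.645²×0.81×0.19/0.039² = 273.8 → n = 274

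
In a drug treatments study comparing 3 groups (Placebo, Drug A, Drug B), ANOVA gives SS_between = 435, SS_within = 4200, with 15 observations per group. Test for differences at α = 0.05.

df_between = 2, df_within = 42. F = MS_between/MS_within = 217.5/100.0 = 2.175. F_crit ≈ 3.22. Fail to reject H₀.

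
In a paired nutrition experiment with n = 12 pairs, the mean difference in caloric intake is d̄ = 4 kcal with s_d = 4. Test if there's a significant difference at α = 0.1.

t = d̄/(s_d/√n) = 4/(4/√12) = 3.464. df = 11, critical t = ±1.796. Reject H₀.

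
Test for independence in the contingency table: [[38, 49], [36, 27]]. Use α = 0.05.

χ² = 2.65. df = 1, critical = 3.841. Fail to reject H₀. No evidence of dependence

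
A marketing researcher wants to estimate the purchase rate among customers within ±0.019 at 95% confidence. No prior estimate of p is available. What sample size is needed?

Conservative approach: use p = 0.5 (maximizes p(1-p) = 0.25). n = z²(0.25)/E² = 1.96²×0.25/0.019² = 2660.4 → n = 2661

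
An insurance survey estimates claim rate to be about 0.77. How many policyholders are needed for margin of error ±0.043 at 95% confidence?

n = z²p(1-p)/E² = 1.96²×0.77×0.23/0.043² = 368.0 → n = 368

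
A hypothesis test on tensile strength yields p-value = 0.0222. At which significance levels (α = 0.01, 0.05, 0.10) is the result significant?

p = 0.0222. Significant at: α = 0.05, 0.1.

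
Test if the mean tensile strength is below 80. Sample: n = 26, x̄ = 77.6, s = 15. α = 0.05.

t = (77.6 - 80)/(15/√26) = -0.816, df = 25. Critical t = -1.708. Fail to reject H₀.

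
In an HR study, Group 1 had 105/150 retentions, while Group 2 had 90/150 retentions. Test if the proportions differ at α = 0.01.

p̂₁ = 0.7, p̂₂ = 0.6, pooled p̂ = 0.65. z = 1.816. Critical: ±2.576. Fail to reject H₀.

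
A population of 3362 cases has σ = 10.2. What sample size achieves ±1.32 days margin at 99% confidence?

Without FPC: n₀ = (2.576×10.2/1.32)² = 396.227. With FPC: n = n₀N/(n₀+N-1) = 354.5 → n = 355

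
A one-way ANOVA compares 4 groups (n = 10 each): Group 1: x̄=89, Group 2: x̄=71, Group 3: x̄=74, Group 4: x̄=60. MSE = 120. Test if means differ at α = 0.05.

Grand mean = 73.5. SS_between = 4290.0, MS_between = 1430.0. F = 11.917, F_crit ≈ 2.866. Reject H₀.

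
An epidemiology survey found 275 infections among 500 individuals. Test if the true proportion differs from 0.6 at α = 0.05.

p̂ = 0.55, p₀ = 0.6. z = (p̂ - p₀)/√(p₀(1-p₀)/n) = -2.282. Critical: ±1.96. Reject H₀.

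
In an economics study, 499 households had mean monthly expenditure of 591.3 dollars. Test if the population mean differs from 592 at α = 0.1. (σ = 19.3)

z = (x̄ - μ₀)/(σ/√n) = (591.3 - 592)/(19.3/√499) = -0.81. Critical value: ±1.645. Since |-0.81| ≤ 1.645, Fail to reject H₀.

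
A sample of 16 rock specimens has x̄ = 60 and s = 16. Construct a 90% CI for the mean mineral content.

CI = x̄ ± t*(s/√n) = 60 ± 1.753(16/√16) = (52.99, 67.01)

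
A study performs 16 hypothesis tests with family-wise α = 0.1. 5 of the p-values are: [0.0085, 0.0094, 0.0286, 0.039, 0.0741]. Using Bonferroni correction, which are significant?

Bonferroni α = 0.1/16 = 0.00625. None of the given p-values are significant.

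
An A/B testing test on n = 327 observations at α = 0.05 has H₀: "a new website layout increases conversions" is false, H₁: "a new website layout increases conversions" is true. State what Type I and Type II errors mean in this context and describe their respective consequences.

Type I (false positive): concluding that a new website layout increases conversions when it is not — rolling out a layout that doesn't actually help — wasted engineering effort. Type II (false negative): failing to conclude that a new website layout increases conversions when it is — discarding a layout that would have improved conversions — lost revenue. Which is costlier depends on domain priorities and is a judgement call rather than a statistical fact.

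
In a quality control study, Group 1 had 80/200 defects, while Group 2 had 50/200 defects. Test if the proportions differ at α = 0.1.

p̂₁ = 0.4, p̂₂ = 0.25, pooled p̂ = 0.325. z = 3.203. Critical: ±1.645. Reject H₀.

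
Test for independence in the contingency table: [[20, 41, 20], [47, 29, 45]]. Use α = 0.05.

χ² = 15.23. df = 2, critical = 5.991. Reject H₀. Variables are dependent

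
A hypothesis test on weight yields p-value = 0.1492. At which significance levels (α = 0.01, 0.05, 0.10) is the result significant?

p = 0.1492. Not significant at any of the given levels.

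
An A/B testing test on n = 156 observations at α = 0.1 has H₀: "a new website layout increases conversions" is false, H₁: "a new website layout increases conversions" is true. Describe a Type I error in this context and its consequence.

Type I error: rejecting H₀ when it is true — concluding that a new website layout increases conversions when in fact it is not. Consequence: rolling out a layout that doesn't actually help — wasted engineering effort.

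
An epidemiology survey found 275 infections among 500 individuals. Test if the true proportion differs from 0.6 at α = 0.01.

p̂ = 0.55, p₀ = 0.6. z = (p̂ - p₀)/√(p₀(1-p₀)/n) = -2.282. Critical: ±2.576. Fail to reject H₀.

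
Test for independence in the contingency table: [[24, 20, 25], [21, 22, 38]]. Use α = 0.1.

χ² = 2.031. df = 2, critical = 4.605. Fail to reject H₀. No evidence of dependence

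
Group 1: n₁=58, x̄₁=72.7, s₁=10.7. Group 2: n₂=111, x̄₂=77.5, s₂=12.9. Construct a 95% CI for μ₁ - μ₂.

Difference = -4.8. SE = √(10.7²/58 + 12.9²/111) = 1.864. CI = (-8.45, -1.15)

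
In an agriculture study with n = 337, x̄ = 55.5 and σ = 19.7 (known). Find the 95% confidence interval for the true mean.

CI = x̄ ± z*(σ/√n) = 55.5 ± 1.96(19.7/√337) = 55.5 ± 2.1 = (53.4, 57.6)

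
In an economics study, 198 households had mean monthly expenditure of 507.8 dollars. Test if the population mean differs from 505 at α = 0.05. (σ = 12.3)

z = (x̄ - μ₀)/(σ/√n) = (507.8 - 505)/(12.3/√198) = 3.203. Critical value: ±1.96. Since |3.203| > 1.96, Reject H₀.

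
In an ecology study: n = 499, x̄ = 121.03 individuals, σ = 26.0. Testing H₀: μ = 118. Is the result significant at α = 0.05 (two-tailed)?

z = (121.03 - 118)/(26.0/√499) = 2.603. Since |z| > 1.96, significant at α = 0.05.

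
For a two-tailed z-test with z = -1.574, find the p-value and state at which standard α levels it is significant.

p = 2·P(Z > |-1.574|) = 2·(1 - Φ(1.574)) ≈ 0.1155. Not significant at any standard level.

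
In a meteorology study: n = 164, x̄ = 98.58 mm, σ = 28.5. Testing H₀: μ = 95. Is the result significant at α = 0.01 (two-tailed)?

z = (98.58 - 95)/(28.5/√164) = 1.609. Since |z| ≤ 2.576, not significant at α = 0.01.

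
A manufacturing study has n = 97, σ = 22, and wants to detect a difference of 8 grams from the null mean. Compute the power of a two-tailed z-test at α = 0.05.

SE = σ/√n = 22/√97 = 2.234. Non-centrality λ = d/SE = 8/2.234 = 3.581. Power ≈ Φ(λ - z_{α/2}) = Φ(3.581 - 1.96) = Φ(1.621) = 0.948.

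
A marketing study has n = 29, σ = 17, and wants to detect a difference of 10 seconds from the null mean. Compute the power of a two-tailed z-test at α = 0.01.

SE = σ/√n = 17/√29 = 3.157. Non-centrality λ = d/SE = 10/3.157 = 3.168. Power ≈ Φ(λ - z_{α/2}) = Φ(3.168 - 2.576) = Φ(0.592) = 0.723.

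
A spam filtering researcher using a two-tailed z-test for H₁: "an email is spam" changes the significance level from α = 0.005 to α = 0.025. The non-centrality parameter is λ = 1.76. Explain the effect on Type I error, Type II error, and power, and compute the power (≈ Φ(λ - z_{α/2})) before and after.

Increasing α from 0.005 to 0.025:
• Type I error rate increases (α is the Type I rate by definition).
• Critical value moves from z_{α/2} = 2.807 to 2.241, so power = Φ(λ - z_{α/2}) goes from Φ(1.76 - 2.807) = 0.148 to Φ(1.76 - 2.241) = 0.315.
• Type II error rate β = 1 - power therefore decreases (0.852 → 0.685).
Appropriate when false negatives are costly — here, a spam email lands in the inbox.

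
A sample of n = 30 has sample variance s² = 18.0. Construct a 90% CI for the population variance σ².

df = 29. χ²_{0.05} = 42.557, χ²_{0.95} = 17.708. CI for σ² = ((n-1)s²/χ²_{α/2}, (n-1)s²/χ²_{1-α/2}) = (29·18.0/42.557, 29·18.0/17.708) = (12.27, 29.48)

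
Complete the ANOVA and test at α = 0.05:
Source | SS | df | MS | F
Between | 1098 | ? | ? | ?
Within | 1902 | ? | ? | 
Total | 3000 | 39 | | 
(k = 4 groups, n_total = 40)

df_between = 3, df_within = 36. MS_between = 366.0, MS_within = 52.83. F = 6.927, F_crit ≈ 2.866. Reject H₀.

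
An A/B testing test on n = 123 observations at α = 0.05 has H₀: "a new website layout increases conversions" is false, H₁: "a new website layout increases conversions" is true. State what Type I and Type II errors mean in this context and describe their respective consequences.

Type I (false positive): concluding that a new website layout increases conversions when it is not — rolling out a layout that doesn't actually help — wasted engineering effort. Type II (false negative): failing to conclude that a new website layout increases conversions when it is — discarding a layout that would have improved conversions — lost revenue. Which is costlier depends on domain priorities and is a judgement call rather than a statistical fact.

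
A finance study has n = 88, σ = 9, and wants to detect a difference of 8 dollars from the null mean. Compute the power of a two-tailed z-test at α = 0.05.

SE = σ/√n = 9/√88 = 0.959. Non-centrality λ = d/SE = 8/0.959 = 8.339. Power ≈ Φ(λ - z_{α/2}) = Φ(8.339 - 1.96) = Φ(6.379) = 1.0.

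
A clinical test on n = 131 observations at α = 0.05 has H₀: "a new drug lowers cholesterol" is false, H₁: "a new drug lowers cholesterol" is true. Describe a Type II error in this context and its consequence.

Type II error: failing to reject H₀ when it is false — concluding that a new drug lowers cholesterol is not supported when in fact it is. Consequence: shelving an effective drug — patients miss out on a treatment that would have helped.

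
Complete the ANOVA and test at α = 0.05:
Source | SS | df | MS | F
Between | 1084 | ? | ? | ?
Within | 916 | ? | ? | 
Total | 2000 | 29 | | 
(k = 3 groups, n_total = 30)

df_between = 2, df_within = 27. MS_between = 542.0, MS_within = 33.93. F = 15.976, F_crit ≈ 3.354. Reject H₀.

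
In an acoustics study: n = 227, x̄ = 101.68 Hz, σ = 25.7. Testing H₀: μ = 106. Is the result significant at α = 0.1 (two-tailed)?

z = (101.68 - 106)/(25.7/√227) = -2.533. Since |z| > 1.645, significant at α = 0.1.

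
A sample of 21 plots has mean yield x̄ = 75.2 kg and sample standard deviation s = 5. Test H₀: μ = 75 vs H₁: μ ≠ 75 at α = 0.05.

t = (x̄ - μ₀)/(s/√n) = (75.2 - 75)/(5/√21) = 0.183. df = 20, critical t = ±2.086. Fail to reject H₀.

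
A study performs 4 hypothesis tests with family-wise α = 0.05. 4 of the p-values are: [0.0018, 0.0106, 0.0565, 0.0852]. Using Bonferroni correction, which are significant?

Bonferroni α = 0.05/4 = 0.0125. Significant p-values: [0.0018, 0.0106]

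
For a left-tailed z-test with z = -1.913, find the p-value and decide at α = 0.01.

p = P(Z < -1.913) = Φ(-1.913) ≈ 0.0279. Since p ≥ 0.01, fail to reject H₀ (not significant) at α = 0.01.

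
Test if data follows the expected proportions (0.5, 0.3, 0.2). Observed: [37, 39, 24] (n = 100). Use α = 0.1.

Expected: [50.0, 30.0, 20.0]. χ² = 6.88. df = 2, critical = 4.605. Reject H₀.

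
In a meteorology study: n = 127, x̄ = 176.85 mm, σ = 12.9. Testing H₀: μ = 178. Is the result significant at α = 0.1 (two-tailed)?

z = (176.85 - 178)/(12.9/√127) = -1.005. Since |z| ≤ 1.645, not significant at α = 0.1.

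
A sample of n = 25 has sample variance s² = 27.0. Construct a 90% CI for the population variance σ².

df = 24. χ²_{0.05} = 36.415, χ²_{0.95} = 13.848. CI for σ² = ((n-1)s²/χ²_{α/2}, (n-1)s²/χ²_{1-α/2}) = (24·27.0/36.415, 24·27.0/13.848) = (17.79, 46.79)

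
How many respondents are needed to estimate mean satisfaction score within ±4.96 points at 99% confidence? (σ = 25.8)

n = (z*σ/E)² = (2.576×25.8/4.96)² = 179.5 → n = 180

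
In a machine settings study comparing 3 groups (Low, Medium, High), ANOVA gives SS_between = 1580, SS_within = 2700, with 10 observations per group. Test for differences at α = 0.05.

df_between = 2, df_within = 27. F = MS_between/MS_within = 790.0/100.0 = 7.9. F_crit ≈ 3.354. Reject H₀. At least one mean differs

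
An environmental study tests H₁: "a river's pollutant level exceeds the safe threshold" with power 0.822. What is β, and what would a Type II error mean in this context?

β = 1 - power = 1 - 0.822 = 0.178. A Type II error is failing to reject H₀ when H₀ is false (false negative) — here, failing to conclude that a river's pollutant level exceeds the safe threshold when in fact it is true. Consequence: allowing unsafe pollution to continue.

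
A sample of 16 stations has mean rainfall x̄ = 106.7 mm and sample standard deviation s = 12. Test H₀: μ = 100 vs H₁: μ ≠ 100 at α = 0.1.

t = (x̄ - μ₀)/(s/√n) = (106.7 - 100)/(12/√16) = 2.233. df = 15, critical t = ±1.753. Reject H₀.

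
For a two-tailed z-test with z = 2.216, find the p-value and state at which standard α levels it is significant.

p = 2·P(Z > |2.216|) = 2·(1 - Φ(2.216)) ≈ 0.0267. Significant at α = 0.1; Significant at α = 0.05.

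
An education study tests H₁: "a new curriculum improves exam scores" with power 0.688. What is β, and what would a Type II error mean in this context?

β = 1 - power = 1 - 0.688 = 0.312. A Type II error is failing to reject H₀ when H₀ is false (false negative) — here, failing to conclude that a new curriculum improves exam scores when in fact it is true. Consequence: keeping the old curriculum when the new one would have helped students.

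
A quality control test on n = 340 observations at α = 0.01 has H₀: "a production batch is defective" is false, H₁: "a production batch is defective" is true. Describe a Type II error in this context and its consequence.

Type II error: failing to reject H₀ when it is false — concluding that a production batch is defective is not supported when in fact it is. Consequence: shipping a defective batch — faulty products reach customers.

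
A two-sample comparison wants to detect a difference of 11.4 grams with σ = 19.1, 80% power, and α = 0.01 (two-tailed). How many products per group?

n per group = 2(z_α/2 + z_β)²σ²/d² = 2×(2.576 + 0.84)²×19.1²/11.4² = 65.5 → n = 66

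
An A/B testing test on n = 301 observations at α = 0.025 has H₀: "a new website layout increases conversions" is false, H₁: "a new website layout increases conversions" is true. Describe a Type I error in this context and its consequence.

Type I error: rejecting H₀ when it is true — concluding that a new website layout increases conversions when in fact it is not. Consequence: rolling out a layout that doesn't actually help — wasted engineering effort.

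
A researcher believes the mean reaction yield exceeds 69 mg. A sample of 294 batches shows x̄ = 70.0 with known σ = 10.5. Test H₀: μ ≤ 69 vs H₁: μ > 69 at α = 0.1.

z = 1.633. Critical value: 1.28. Reject H₀.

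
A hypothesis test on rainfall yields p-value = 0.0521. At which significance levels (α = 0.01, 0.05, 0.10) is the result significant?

p = 0.0521. Significant at: α = 0.1.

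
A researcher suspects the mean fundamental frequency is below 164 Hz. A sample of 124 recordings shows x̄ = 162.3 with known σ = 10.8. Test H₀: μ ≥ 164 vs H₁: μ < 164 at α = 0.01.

z = -1.753. Critical value: -2.33. Fail to reject H₀.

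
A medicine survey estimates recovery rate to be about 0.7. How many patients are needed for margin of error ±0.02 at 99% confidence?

n = z²p(1-p)/E² = 2.576²×0.7×0.3/0.02² = 3483.8 → n = 3484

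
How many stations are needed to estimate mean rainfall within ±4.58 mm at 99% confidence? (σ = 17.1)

n = (z*σ/E)² = (2.576×17.1/4.58)² = 92.5 → n = 93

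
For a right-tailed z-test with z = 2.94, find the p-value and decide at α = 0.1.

p = P(Z > 2.94) = 1 - Φ(2.94) ≈ 0.0016. Since p < 0.1, reject H₀ (significant) at α = 0.1.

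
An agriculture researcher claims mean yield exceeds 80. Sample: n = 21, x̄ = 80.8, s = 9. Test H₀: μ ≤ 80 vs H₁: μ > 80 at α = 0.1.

t = (80.8 - 80)/(9/√21) = 0.407, df = 20. Critical t = 1.325. Fail to reject H₀.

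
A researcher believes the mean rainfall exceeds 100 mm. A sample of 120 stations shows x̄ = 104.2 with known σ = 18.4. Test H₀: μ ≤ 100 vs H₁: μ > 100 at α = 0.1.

z = 2.5. Critical value: 1.28. Reject H₀.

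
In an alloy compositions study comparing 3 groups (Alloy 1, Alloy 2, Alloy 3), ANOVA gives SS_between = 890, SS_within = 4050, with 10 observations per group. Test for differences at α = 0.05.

df_between = 2, df_within = 27. F = MS_between/MS_within = 445.0/150.0 = 2.967. F_crit ≈ 3.354. Fail to reject H₀.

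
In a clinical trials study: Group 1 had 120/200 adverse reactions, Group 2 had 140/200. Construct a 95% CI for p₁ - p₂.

p̂₁ = 0.6, p̂₂ = 0.7. Difference = -0.1. CI = (-0.193, -0.007)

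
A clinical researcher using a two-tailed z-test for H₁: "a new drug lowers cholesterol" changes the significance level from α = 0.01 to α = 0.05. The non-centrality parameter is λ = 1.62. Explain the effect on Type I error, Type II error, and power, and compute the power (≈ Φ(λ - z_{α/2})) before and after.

Increasing α from 0.01 to 0.05:
• Type I error rate increases (α is the Type I rate by definition).
• Critical value moves from z_{α/2} = 2.576 to 1.96, so power = Φ(λ - z_{α/2}) goes from Φ(1.62 - 2.576) = 0.17 to Φ(1.62 - 1.96) = 0.367.
• Type II error rate β = 1 - power therefore decreases (0.83 → 0.633).
Appropriate when false negatives are costly — here, shelving an effective drug — patients miss out on a treatment that would have helped.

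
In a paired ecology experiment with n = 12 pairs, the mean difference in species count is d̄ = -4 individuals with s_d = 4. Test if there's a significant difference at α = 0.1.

t = d̄/(s_d/√n) = -4/(4/√12) = -3.464. df = 11, critical t = ±1.796. Reject H₀.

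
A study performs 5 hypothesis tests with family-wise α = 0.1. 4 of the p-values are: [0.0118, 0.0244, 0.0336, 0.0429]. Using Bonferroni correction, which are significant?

Bonferroni α = 0.1/5 = 0.02. Significant p-values: [0.0118]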